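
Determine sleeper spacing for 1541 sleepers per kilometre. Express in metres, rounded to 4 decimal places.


Spacing = 1000 m / number of sleepers
Spacing = 1000 / 1541
Spacing = 0.6489 m

0.6489


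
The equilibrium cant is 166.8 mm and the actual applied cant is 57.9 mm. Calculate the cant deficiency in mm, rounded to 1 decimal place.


Cant deficiency = equilibrium cant - actual cant
CD = 166.8 - 57.9
CD = 108.9 mm

108.9


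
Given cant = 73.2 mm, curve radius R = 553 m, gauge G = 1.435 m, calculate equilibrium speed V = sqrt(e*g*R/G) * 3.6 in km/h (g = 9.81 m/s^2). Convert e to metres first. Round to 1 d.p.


Convert cant: e = 73.2 mm = 0.0732 m
V_ms = sqrt(0.0732 * 9.81 * 553 / 1.435)
V_ms = sqrt(276.728137) = 16.6351 m/s
V = 16.6351 * 3.6 = 59.9 km/h

59.9


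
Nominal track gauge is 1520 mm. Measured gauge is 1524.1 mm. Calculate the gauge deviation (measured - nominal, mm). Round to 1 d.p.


Deviation = measured - nominal
Deviation = 1524.1 - 1520
Deviation = 4.1 mm

4.1


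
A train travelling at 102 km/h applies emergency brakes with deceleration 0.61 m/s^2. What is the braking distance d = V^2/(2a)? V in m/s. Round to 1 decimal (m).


Convert speed: V = 102 / 3.6 = 28.3333 m/s
V^2 = 802.7778
d = 802.7778 / (2 * 0.61)
d = 802.7778 / 1.22
d = 658.0 m

658.0


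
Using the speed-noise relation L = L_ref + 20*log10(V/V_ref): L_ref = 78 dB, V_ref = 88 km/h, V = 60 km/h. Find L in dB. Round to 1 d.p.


V/V_ref = 60 / 88 = 0.681818
log10(0.681818) = -0.166331
20 * -0.166331 = -3.3266
L = 78 + -3.3266 = 74.7 dB

74.7


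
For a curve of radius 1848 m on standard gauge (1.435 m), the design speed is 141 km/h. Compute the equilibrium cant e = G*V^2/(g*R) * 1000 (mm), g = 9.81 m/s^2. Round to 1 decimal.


Convert speed: V = 141 / 3.6 = 39.1667 m/s
Apply formula: e = 1.435 * 39.1667^2 / (9.81 * 1848)
e = 1.435 * 1534.0278 / 18128.88
e = 0.121427 m = 121.4 mm

121.4


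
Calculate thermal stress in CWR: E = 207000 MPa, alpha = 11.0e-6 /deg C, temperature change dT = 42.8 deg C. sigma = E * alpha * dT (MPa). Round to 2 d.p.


sigma = E * alpha * dT
sigma = 207000 * 11.0e-6 * 42.8
sigma = 2.277 * 42.8
sigma = 97.46 MPa

97.46


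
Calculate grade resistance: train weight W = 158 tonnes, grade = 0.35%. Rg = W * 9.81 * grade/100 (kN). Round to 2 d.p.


Rg = W * 9.81 * grade / 100
Rg = 158 * 9.81 * 0.35 / 100
Rg = 1549.98 * 0.0035
Rg = 5.42 kN

5.42


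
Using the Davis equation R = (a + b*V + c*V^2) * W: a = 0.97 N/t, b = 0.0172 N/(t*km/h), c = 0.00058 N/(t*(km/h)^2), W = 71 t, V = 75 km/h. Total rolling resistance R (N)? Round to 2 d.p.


b*V = 0.0172 * 75 = 1.29
c*V^2 = 0.00058 * 5625 = 3.2625
R_per_t = 0.97 + 1.29 + 3.2625 = 5.5225 N/t
R_total = 5.5225 * 71 = 392.10 N

392.10


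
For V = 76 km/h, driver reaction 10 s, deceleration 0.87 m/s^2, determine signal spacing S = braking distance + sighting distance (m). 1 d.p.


V = 76 / 3.6 = 21.1111 m/s
Braking distance = 21.1111^2 / (2*0.87) = 256.1374 m
Sighting distance = 21.1111 * 10 = 211.1111 m
S = 256.1374 + 211.1111 = 467.2 m

467.2


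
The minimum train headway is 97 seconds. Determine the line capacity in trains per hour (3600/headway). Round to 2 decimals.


Capacity = 3600 / headway
Capacity = 3600 / 97
Capacity = 37.11 trains/hour

37.11


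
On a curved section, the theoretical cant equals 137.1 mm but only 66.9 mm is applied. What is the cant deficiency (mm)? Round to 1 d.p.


Cant deficiency = equilibrium cant - actual cant
CD = 137.1 - 66.9
CD = 70.2 mm

70.2


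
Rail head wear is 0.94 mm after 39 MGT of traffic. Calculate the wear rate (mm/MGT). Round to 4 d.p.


Wear rate = total wear / cumulative tonnage
Rate = 0.94 / 39
Rate = 0.0241 mm/MGT

0.0241


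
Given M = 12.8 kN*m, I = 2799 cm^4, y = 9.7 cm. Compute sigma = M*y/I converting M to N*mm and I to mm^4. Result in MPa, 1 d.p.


Convert units:
M = 12.8 kN*m = 12800000 N*mm
y = 9.7 cm = 97 mm
I = 2799 cm^4 = 27990000 mm^4
sigma = 12800000 * 97 / 27990000
sigma = 44.4 MPa

44.4


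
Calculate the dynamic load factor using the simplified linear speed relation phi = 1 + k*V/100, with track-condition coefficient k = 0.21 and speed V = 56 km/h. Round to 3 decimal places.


phi = 1 + k * V / 100
phi = 1 + 0.21 * 56 / 100
phi = 1 + 0.1176
phi = 1.118

1.118


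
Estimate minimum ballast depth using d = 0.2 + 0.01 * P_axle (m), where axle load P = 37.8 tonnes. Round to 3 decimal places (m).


d = 0.2 + 0.01 * 37.8
d = 0.2 + 0.378
d = 0.578 m

0.578


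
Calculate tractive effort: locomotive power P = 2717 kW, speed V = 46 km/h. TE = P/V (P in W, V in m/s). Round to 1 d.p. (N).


Convert: P = 2717 kW = 2717000 W
V = 46 / 3.6 = 12.7778 m/s
TE = 2717000 / 12.7778
TE = 212634.8 N

212634.8


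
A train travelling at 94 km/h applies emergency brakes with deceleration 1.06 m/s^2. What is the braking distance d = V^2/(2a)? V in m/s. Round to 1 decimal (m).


Convert speed: V = 94 / 3.6 = 26.1111 m/s
V^2 = 681.7901
d = 681.7901 / (2 * 1.06)
d = 681.7901 / 2.12
d = 321.6 m

321.6


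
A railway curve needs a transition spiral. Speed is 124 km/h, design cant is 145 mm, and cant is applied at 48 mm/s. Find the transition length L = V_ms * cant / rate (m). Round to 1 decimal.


Convert speed: V = 124 / 3.6 = 34.4444 m/s
L = 34.4444 * 145 / 48
L = 4994.4444 / 48
L = 104.1 m

104.1


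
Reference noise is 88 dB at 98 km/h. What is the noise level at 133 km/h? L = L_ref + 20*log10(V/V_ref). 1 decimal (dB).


V/V_ref = 133 / 98 = 1.357143
log10(1.357143) = 0.132626
20 * 0.132626 = 2.6525
L = 88 + 2.6525 = 90.7 dB

90.7


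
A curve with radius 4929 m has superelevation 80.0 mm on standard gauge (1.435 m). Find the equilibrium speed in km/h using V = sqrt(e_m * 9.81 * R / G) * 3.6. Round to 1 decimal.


Convert cant: e = 80.0 mm = 0.0800 m
V_ms = sqrt(0.0800 * 9.81 * 4929 / 1.435)
V_ms = sqrt(2695.664948) = 51.9198 m/s
V = 51.9198 * 3.6 = 186.9 km/h

186.9


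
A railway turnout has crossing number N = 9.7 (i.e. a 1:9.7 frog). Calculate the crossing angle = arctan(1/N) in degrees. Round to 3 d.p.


1/N = 1/9.7 = 0.103093
angle = arctan(0.103093) = 0.10273 rad
angle = 0.10273 * 180/pi = 5.886 degrees

5.886


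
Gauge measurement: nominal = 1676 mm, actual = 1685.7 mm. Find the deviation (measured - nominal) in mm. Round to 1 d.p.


Deviation = measured - nominal
Deviation = 1685.7 - 1676
Deviation = 9.7 mm

9.7


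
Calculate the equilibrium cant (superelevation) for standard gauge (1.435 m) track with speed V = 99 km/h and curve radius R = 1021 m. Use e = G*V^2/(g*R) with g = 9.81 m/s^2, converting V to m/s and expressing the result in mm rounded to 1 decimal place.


Convert speed: V = 99 / 3.6 = 27.5 m/s
Apply formula: e = 1.435 * 27.5^2 / (9.81 * 1021)
e = 1.435 * 756.25 / 10016.01
e = 0.108348 m = 108.3 mm

108.3


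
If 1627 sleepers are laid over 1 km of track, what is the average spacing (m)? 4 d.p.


Spacing = 1000 m / number of sleepers
Spacing = 1000 / 1627
Spacing = 0.6146 m

0.6146


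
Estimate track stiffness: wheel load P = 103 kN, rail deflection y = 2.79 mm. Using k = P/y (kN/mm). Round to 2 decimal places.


Track stiffness k = P / y
k = 103 / 2.79
k = 36.92 kN/mm

36.92


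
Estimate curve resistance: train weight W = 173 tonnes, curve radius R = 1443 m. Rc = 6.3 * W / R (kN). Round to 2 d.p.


Rc = 6.3 * W / R
Rc = 6.3 * 173 / 1443
Rc = 1089.9 / 1443
Rc = 0.76 kN

0.76


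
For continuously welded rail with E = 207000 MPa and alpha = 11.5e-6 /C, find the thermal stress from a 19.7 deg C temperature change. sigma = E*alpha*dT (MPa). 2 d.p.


sigma = E * alpha * dT
sigma = 207000 * 11.5e-6 * 19.7
sigma = 2.3805 * 19.7
sigma = 46.90 MPa

46.90


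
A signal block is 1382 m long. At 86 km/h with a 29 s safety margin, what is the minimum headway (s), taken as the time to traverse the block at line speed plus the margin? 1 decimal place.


V = 86 / 3.6 = 23.8889 m/s
Block traversal time = 1382 / 23.8889 = 57.8512 s
Headway = 57.8512 + 29
Headway = 86.9 s

86.9


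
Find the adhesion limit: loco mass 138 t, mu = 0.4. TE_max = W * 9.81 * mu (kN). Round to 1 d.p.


TE_max = W * g * mu
TE_max = 138 * 9.81 * 0.4
TE_max = 1353.78 * 0.4
TE_max = 541.5 kN

541.5


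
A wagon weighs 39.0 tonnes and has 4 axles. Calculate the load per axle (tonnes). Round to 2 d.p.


Load per axle = total weight / number of axles
Load = 39.0 / 4
Load = 9.75 tonnes

9.75


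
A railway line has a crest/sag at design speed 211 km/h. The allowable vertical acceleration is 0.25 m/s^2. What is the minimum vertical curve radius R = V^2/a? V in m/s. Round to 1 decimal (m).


Convert speed: V = 211 / 3.6 = 58.6111 m/s
V^2 = 3435.2623 m^2/s^2
R_v = 3435.2623 / 0.25
R_v = 13741.0 m

13741.0


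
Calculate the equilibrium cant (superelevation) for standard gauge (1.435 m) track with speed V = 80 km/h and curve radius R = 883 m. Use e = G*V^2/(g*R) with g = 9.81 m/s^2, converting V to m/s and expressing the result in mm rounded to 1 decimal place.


Convert speed: V = 80 / 3.6 = 22.2222 m/s
Apply formula: e = 1.435 * 22.2222^2 / (9.81 * 883)
e = 1.435 * 493.8272 / 8662.23
e = 0.081808 m = 81.8 mm

81.8


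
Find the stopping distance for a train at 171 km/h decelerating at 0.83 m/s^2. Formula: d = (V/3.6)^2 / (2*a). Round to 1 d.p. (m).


Convert speed: V = 171 / 3.6 = 47.5 m/s
V^2 = 2256.25
d = 2256.25 / (2 * 0.83)
d = 2256.25 / 1.66
d = 1359.2 m

1359.2


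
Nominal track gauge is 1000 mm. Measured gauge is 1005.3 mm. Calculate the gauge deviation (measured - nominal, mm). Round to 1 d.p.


Deviation = measured - nominal
Deviation = 1005.3 - 1000
Deviation = 5.3 mm

5.3


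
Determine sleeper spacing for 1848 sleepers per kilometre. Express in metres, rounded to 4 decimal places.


Spacing = 1000 m / number of sleepers
Spacing = 1000 / 1848
Spacing = 0.5411 m

0.5411


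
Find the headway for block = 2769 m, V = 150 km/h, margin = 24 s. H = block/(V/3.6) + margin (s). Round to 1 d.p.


V = 150 / 3.6 = 41.6667 m/s
Block traversal time = 2769 / 41.6667 = 66.456 s
Headway = 66.456 + 24
Headway = 90.5 s

90.5


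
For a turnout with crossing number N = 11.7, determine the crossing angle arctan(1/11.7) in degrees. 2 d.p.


1/N = 1/11.7 = 0.08547
angle = arctan(0.08547) = 0.085263 rad
angle = 0.085263 * 180/pi = 4.89 degrees

4.89


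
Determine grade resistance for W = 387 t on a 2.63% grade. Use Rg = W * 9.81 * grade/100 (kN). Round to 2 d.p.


Rg = W * 9.81 * grade / 100
Rg = 387 * 9.81 * 2.63 / 100
Rg = 3796.47 * 0.0263
Rg = 99.85 kN

99.85


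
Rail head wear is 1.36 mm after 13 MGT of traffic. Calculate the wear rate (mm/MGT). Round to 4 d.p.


Wear rate = total wear / cumulative tonnage
Rate = 1.36 / 13
Rate = 0.1046 mm/MGT

0.1046


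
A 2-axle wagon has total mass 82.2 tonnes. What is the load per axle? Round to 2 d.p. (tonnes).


Load per axle = total weight / number of axles
Load = 82.2 / 2
Load = 41.10 tonnes

41.10


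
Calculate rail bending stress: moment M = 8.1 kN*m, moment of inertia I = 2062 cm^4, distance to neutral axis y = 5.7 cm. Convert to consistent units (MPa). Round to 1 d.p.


Convert units:
M = 8.1 kN*m = 8100000 N*mm
y = 5.7 cm = 57 mm
I = 2062 cm^4 = 20620000 mm^4
sigma = 8100000 * 57 / 20620000
sigma = 22.4 MPa

22.4


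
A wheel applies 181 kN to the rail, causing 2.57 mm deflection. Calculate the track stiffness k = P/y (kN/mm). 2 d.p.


Track stiffness k = P / y
k = 181 / 2.57
k = 70.43 kN/mm

70.43


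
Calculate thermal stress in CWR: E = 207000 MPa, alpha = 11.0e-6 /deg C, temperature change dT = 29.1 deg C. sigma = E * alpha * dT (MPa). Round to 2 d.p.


sigma = E * alpha * dT
sigma = 207000 * 11.0e-6 * 29.1
sigma = 2.277 * 29.1
sigma = 66.26 MPa

66.26


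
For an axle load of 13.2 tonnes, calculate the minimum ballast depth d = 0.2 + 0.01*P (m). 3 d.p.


d = 0.2 + 0.01 * 13.2
d = 0.2 + 0.132
d = 0.332 m

0.332


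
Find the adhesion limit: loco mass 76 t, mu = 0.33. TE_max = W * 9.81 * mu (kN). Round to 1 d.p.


TE_max = W * g * mu
TE_max = 76 * 9.81 * 0.33
TE_max = 745.56 * 0.33
TE_max = 246.0 kN

246.0


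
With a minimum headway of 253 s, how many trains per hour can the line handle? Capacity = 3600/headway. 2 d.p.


Capacity = 3600 / headway
Capacity = 3600 / 253
Capacity = 14.23 trains/hour

14.23


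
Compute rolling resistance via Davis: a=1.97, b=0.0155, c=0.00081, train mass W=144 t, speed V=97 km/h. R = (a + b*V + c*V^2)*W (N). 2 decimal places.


b*V = 0.0155 * 97 = 1.5035
c*V^2 = 0.00081 * 9409 = 7.62129
R_per_t = 1.97 + 1.5035 + 7.62129 = 11.09479 N/t
R_total = 11.09479 * 144 = 1597.65 N

1597.65


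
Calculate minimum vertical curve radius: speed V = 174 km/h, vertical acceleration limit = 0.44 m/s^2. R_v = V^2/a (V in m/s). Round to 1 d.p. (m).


Convert speed: V = 174 / 3.6 = 48.3333 m/s
V^2 = 2336.1111 m^2/s^2
R_v = 2336.1111 / 0.44
R_v = 5309.3 m

5309.3


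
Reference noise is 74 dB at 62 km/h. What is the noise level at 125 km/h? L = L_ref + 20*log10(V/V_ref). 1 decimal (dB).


V/V_ref = 125 / 62 = 2.016129
log10(2.016129) = 0.304518
20 * 0.304518 = 6.0904
L = 74 + 6.0904 = 80.1 dB

80.1


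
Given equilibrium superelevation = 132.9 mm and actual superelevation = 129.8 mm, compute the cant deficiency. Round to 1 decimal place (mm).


Cant deficiency = equilibrium cant - actual cant
CD = 132.9 - 129.8
CD = 3.1 mm

3.1


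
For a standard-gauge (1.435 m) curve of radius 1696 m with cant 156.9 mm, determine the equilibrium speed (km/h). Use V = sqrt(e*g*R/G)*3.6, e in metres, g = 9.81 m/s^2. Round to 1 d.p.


Convert cant: e = 156.9 mm = 0.1569 m
V_ms = sqrt(0.1569 * 9.81 * 1696 / 1.435)
V_ms = sqrt(1819.139055) = 42.6514 m/s
V = 42.6514 * 3.6 = 153.5 km/h

153.5


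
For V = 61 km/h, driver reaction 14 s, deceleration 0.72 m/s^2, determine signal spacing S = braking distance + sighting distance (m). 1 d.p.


V = 61 / 3.6 = 16.9444 m/s
Braking distance = 16.9444^2 / (2*0.72) = 199.3849 m
Sighting distance = 16.9444 * 14 = 237.2222 m
S = 199.3849 + 237.2222 = 436.6 m

436.6


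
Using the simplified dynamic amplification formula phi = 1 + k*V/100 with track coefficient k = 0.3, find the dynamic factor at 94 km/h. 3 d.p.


phi = 1 + k * V / 100
phi = 1 + 0.3 * 94 / 100
phi = 1 + 0.282
phi = 1.282

1.282


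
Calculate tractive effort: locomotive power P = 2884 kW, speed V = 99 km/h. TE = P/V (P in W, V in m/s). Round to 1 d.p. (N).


Convert: P = 2884 kW = 2884000 W
V = 99 / 3.6 = 27.5 m/s
TE = 2884000 / 27.5
TE = 104872.7 N

104872.7


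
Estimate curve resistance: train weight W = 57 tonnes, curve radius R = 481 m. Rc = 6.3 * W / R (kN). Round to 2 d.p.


Rc = 6.3 * W / R
Rc = 6.3 * 57 / 481
Rc = 359.1 / 481
Rc = 0.75 kN

0.75


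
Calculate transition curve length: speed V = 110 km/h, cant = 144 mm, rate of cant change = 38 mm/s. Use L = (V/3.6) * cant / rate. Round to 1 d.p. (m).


Convert speed: V = 110 / 3.6 = 30.5556 m/s
L = 30.5556 * 144 / 38
L = 4400.0 / 38
L = 115.8 m

115.8


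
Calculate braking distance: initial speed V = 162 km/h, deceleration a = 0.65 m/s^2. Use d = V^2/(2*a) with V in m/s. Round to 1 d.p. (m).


Convert speed: V = 162 / 3.6 = 45.0 m/s
V^2 = 2025.0
d = 2025.0 / (2 * 0.65)
d = 2025.0 / 1.3
d = 1557.7 m

1557.7


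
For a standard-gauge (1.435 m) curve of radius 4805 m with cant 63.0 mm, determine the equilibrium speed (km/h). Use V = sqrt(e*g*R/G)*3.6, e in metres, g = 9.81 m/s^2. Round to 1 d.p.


Convert cant: e = 63.0 mm = 0.0630 m
V_ms = sqrt(0.0630 * 9.81 * 4805 / 1.435)
V_ms = sqrt(2069.431463) = 45.491 m/s
V = 45.491 * 3.6 = 163.8 km/h

163.8


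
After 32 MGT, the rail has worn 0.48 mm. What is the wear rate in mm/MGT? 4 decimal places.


Wear rate = total wear / cumulative tonnage
Rate = 0.48 / 32
Rate = 0.0150 mm/MGT

0.0150


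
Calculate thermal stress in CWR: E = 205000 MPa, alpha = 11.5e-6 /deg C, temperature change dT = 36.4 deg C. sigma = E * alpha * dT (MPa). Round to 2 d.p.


sigma = E * alpha * dT
sigma = 205000 * 11.5e-6 * 36.4
sigma = 2.3575 * 36.4
sigma = 85.81 MPa

85.81


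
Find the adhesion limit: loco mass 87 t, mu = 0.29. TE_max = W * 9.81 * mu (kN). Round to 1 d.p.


TE_max = W * g * mu
TE_max = 87 * 9.81 * 0.29
TE_max = 853.47 * 0.29
TE_max = 247.5 kN

247.5


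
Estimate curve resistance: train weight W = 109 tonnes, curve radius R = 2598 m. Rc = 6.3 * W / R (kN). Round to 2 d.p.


Rc = 6.3 * W / R
Rc = 6.3 * 109 / 2598
Rc = 686.7 / 2598
Rc = 0.26 kN

0.26


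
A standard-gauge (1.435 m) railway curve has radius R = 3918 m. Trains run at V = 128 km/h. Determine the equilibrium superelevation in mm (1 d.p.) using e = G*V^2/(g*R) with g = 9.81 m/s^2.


Convert speed: V = 128 / 3.6 = 35.5556 m/s
Apply formula: e = 1.435 * 35.5556^2 / (9.81 * 3918)
e = 1.435 * 1264.1975 / 38435.58
e = 0.047199 m = 47.2 mm

47.2


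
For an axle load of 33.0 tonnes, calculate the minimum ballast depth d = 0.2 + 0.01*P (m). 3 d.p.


d = 0.2 + 0.01 * 33.0
d = 0.2 + 0.33
d = 0.530 m

0.530


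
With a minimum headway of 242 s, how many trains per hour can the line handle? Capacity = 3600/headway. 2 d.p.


Capacity = 3600 / headway
Capacity = 3600 / 242
Capacity = 14.88 trains/hour

14.88


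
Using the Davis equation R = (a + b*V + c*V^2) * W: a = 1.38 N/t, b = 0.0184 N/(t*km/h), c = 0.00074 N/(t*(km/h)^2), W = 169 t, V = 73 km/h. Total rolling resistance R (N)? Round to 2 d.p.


b*V = 0.0184 * 73 = 1.3432
c*V^2 = 0.00074 * 5329 = 3.94346
R_per_t = 1.38 + 1.3432 + 3.94346 = 6.66666 N/t
R_total = 6.66666 * 169 = 1126.67 N

1126.67


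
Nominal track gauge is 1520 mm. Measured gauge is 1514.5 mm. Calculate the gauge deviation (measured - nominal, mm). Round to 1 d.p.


Deviation = measured - nominal
Deviation = 1514.5 - 1520
Deviation = -5.5 mm

-5.5


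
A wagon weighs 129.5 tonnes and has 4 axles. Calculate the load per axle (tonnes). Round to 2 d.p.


Load per axle = total weight / number of axles
Load = 129.5 / 4
Load = 32.38 tonnes

32.38


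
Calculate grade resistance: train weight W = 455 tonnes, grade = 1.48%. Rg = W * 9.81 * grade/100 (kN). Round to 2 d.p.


Rg = W * 9.81 * grade / 100
Rg = 455 * 9.81 * 1.48 / 100
Rg = 4463.55 * 0.0148
Rg = 66.06 kN

66.06


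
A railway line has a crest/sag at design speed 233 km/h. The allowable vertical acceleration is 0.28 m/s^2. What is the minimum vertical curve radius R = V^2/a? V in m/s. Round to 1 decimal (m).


Convert speed: V = 233 / 3.6 = 64.7222 m/s
V^2 = 4188.966 m^2/s^2
R_v = 4188.966 / 0.28
R_v = 14960.6 m

14960.6


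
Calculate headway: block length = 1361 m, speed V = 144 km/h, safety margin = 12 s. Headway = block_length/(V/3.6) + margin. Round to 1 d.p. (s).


V = 144 / 3.6 = 40.0 m/s
Block traversal time = 1361 / 40.0 = 34.025 s
Headway = 34.025 + 12
Headway = 46.0 s

46.0


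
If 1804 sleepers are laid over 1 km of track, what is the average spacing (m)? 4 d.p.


Spacing = 1000 m / number of sleepers
Spacing = 1000 / 1804
Spacing = 0.5543 m

0.5543


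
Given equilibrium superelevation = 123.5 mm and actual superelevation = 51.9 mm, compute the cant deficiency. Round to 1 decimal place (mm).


Cant deficiency = equilibrium cant - actual cant
CD = 123.5 - 51.9
CD = 71.6 mm

71.6


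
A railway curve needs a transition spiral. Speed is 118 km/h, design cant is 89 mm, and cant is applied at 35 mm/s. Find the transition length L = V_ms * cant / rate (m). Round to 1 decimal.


Convert speed: V = 118 / 3.6 = 32.7778 m/s
L = 32.7778 * 89 / 35
L = 2917.2222 / 35
L = 83.3 m

83.3


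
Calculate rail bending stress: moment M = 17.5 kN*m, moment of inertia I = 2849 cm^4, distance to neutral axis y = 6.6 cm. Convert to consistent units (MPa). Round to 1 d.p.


Convert units:
M = 17.5 kN*m = 17500000 N*mm
y = 6.6 cm = 66 mm
I = 2849 cm^4 = 28490000 mm^4
sigma = 17500000 * 66 / 28490000
sigma = 40.5 MPa

40.5


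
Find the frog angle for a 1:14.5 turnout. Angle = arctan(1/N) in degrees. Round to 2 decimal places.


1/N = 1/14.5 = 0.068966
angle = arctan(0.068966) = 0.068856 rad
angle = 0.068856 * 180/pi = 3.95 degrees

3.95


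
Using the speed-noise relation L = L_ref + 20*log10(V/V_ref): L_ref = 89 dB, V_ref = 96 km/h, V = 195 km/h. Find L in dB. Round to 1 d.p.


V/V_ref = 195 / 96 = 2.03125
log10(2.03125) = 0.307763
20 * 0.307763 = 6.1553
L = 89 + 6.1553 = 95.2 dB

95.2


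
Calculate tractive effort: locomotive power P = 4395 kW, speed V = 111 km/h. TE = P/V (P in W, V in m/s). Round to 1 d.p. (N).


Convert: P = 4395 kW = 4395000 W
V = 111 / 3.6 = 30.8333 m/s
TE = 4395000 / 30.8333
TE = 142540.5 N

142540.5


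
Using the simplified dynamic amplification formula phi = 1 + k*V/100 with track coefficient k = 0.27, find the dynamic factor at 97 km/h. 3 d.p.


phi = 1 + k * V / 100
phi = 1 + 0.27 * 97 / 100
phi = 1 + 0.2619
phi = 1.262

1.262


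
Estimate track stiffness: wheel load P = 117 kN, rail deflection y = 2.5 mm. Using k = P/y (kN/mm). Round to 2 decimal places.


Track stiffness k = P / y
k = 117 / 2.5
k = 46.80 kN/mm

46.80


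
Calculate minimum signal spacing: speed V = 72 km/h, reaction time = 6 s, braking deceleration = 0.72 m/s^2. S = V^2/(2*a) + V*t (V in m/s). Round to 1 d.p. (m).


V = 72 / 3.6 = 20.0 m/s
Braking distance = 20.0^2 / (2*0.72) = 277.7778 m
Sighting distance = 20.0 * 6 = 120.0 m
S = 277.7778 + 120.0 = 397.8 m

397.8


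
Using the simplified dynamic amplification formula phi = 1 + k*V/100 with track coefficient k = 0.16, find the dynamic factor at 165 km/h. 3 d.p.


phi = 1 + k * V / 100
phi = 1 + 0.16 * 165 / 100
phi = 1 + 0.264
phi = 1.264

1.264


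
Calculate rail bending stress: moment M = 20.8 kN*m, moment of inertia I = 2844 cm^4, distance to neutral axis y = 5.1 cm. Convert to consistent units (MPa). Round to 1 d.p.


Convert units:
M = 20.8 kN*m = 20800000 N*mm
y = 5.1 cm = 51 mm
I = 2844 cm^4 = 28440000 mm^4
sigma = 20800000 * 51 / 28440000
sigma = 37.3 MPa

37.3


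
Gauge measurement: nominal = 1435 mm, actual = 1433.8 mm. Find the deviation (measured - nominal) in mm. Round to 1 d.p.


Deviation = measured - nominal
Deviation = 1433.8 - 1435
Deviation = -1.2 mm

-1.2


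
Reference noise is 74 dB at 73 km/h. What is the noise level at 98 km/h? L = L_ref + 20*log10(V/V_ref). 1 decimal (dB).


V/V_ref = 98 / 73 = 1.342466
log10(1.342466) = 0.127903
20 * 0.127903 = 2.5581
L = 74 + 2.5581 = 76.6 dB

76.6


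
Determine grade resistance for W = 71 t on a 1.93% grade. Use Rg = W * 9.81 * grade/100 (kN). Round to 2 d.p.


Rg = W * 9.81 * grade / 100
Rg = 71 * 9.81 * 1.93 / 100
Rg = 696.51 * 0.0193
Rg = 13.44 kN

13.44


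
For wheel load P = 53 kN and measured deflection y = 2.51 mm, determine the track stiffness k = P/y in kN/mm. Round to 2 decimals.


Track stiffness k = P / y
k = 53 / 2.51
k = 21.12 kN/mm

21.12


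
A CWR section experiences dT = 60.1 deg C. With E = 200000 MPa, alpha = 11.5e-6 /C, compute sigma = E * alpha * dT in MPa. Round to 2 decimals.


sigma = E * alpha * dT
sigma = 200000 * 11.5e-6 * 60.1
sigma = 2.3 * 60.1
sigma = 138.23 MPa

138.23


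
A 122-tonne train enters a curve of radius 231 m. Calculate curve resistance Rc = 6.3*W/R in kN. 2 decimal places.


Rc = 6.3 * W / R
Rc = 6.3 * 122 / 231
Rc = 768.6 / 231
Rc = 3.33 kN

3.33


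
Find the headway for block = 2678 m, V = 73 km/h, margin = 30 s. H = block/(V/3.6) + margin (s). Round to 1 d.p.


V = 73 / 3.6 = 20.2778 m/s
Block traversal time = 2678 / 20.2778 = 132.0658 s
Headway = 132.0658 + 30
Headway = 162.1 s

162.1


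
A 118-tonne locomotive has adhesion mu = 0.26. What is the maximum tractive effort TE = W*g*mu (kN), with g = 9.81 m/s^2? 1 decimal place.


TE_max = W * g * mu
TE_max = 118 * 9.81 * 0.26
TE_max = 1157.58 * 0.26
TE_max = 301.0 kN

301.0


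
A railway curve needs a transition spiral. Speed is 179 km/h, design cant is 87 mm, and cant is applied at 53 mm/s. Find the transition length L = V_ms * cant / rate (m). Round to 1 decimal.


Convert speed: V = 179 / 3.6 = 49.7222 m/s
L = 49.7222 * 87 / 53
L = 4325.8333 / 53
L = 81.6 m

81.6


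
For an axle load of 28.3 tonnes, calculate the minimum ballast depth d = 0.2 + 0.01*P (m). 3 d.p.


d = 0.2 + 0.01 * 28.3
d = 0.2 + 0.283
d = 0.483 m

0.483


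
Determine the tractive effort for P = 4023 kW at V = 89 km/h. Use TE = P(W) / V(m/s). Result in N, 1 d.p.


Convert: P = 4023 kW = 4023000 W
V = 89 / 3.6 = 24.7222 m/s
TE = 4023000 / 24.7222
TE = 162728.1 N

162728.1


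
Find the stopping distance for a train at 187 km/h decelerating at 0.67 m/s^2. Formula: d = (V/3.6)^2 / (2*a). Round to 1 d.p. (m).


Convert speed: V = 187 / 3.6 = 51.9444 m/s
V^2 = 2698.2253
d = 2698.2253 / (2 * 0.67)
d = 2698.2253 / 1.34
d = 2013.6 m

2013.6


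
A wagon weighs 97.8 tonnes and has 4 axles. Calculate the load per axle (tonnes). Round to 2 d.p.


Load per axle = total weight / number of axles
Load = 97.8 / 4
Load = 24.45 tonnes

24.45


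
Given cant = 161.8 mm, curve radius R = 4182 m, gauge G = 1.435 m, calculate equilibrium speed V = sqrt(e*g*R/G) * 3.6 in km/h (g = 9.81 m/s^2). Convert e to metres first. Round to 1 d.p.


Convert cant: e = 161.8 mm = 0.1618 m
V_ms = sqrt(0.1618 * 9.81 * 4182 / 1.435)
V_ms = sqrt(4625.723314) = 68.0127 m/s
V = 68.0127 * 3.6 = 244.8 km/h

244.8


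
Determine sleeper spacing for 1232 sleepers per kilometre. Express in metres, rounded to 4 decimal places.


Spacing = 1000 m / number of sleepers
Spacing = 1000 / 1232
Spacing = 0.8117 m

0.8117


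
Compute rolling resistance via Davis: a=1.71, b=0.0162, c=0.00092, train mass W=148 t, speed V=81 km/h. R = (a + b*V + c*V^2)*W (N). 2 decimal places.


b*V = 0.0162 * 81 = 1.3122
c*V^2 = 0.00092 * 6561 = 6.03612
R_per_t = 1.71 + 1.3122 + 6.03612 = 9.05832 N/t
R_total = 9.05832 * 148 = 1340.63 N

1340.63


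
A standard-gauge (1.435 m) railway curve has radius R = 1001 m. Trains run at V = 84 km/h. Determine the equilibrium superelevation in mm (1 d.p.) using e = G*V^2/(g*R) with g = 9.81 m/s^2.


Convert speed: V = 84 / 3.6 = 23.3333 m/s
Apply formula: e = 1.435 * 23.3333^2 / (9.81 * 1001)
e = 1.435 * 544.4444 / 9819.81
e = 0.079561 m = 79.6 mm

79.6


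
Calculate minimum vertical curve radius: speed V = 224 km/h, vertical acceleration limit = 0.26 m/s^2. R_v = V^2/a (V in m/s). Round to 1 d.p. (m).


Convert speed: V = 224 / 3.6 = 62.2222 m/s
V^2 = 3871.6049 m^2/s^2
R_v = 3871.6049 / 0.26
R_v = 14890.8 m

14890.8


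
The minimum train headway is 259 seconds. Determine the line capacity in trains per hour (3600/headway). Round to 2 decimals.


Capacity = 3600 / headway
Capacity = 3600 / 259
Capacity = 13.90 trains/hour

13.90


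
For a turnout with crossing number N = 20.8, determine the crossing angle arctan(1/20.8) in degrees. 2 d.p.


1/N = 1/20.8 = 0.048077
angle = arctan(0.048077) = 0.04804 rad
angle = 0.04804 * 180/pi = 2.75 degrees

2.75


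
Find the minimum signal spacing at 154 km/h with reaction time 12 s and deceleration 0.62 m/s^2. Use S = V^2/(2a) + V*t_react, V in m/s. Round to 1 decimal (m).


V = 154 / 3.6 = 42.7778 m/s
Braking distance = 42.7778^2 / (2*0.62) = 1475.7567 m
Sighting distance = 42.7778 * 12 = 513.3333 m
S = 1475.7567 + 513.3333 = 1989.1 m

1989.1


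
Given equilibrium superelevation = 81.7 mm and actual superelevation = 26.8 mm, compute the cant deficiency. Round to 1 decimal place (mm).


Cant deficiency = equilibrium cant - actual cant
CD = 81.7 - 26.8
CD = 54.9 mm

54.9


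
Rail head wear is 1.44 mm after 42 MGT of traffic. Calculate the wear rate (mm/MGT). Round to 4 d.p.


Wear rate = total wear / cumulative tonnage
Rate = 1.44 / 42
Rate = 0.0343 mm/MGT

0.0343


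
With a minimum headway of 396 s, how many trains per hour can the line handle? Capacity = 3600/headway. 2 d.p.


Capacity = 3600 / headway
Capacity = 3600 / 396
Capacity = 9.09 trains/hour

9.09


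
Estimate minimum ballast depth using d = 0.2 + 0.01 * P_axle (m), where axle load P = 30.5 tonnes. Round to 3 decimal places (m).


d = 0.2 + 0.01 * 30.5
d = 0.2 + 0.305
d = 0.505 m

0.505


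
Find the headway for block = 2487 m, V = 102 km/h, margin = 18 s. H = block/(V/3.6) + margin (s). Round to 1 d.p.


V = 102 / 3.6 = 28.3333 m/s
Block traversal time = 2487 / 28.3333 = 87.7765 s
Headway = 87.7765 + 18
Headway = 105.8 s

105.8


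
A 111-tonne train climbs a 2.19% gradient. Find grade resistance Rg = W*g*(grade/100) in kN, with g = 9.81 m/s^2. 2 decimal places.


Rg = W * 9.81 * grade / 100
Rg = 111 * 9.81 * 2.19 / 100
Rg = 1088.91 * 0.0219
Rg = 23.85 kN

23.85


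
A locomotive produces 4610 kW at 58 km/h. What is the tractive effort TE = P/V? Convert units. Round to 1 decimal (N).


Convert: P = 4610 kW = 4610000 W
V = 58 / 3.6 = 16.1111 m/s
TE = 4610000 / 16.1111
TE = 286137.9 N

286137.9


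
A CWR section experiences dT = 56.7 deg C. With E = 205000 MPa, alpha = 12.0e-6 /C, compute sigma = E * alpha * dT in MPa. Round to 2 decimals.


sigma = E * alpha * dT
sigma = 205000 * 12.0e-6 * 56.7
sigma = 2.46 * 56.7
sigma = 139.48 MPa

139.48


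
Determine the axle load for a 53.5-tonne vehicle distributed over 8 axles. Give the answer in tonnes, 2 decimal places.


Load per axle = total weight / number of axles
Load = 53.5 / 8
Load = 6.69 tonnes

6.69


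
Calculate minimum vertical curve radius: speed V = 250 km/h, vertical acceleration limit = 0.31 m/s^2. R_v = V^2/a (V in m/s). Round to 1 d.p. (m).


Convert speed: V = 250 / 3.6 = 69.4444 m/s
V^2 = 4822.5309 m^2/s^2
R_v = 4822.5309 / 0.31
R_v = 15556.6 m

15556.6


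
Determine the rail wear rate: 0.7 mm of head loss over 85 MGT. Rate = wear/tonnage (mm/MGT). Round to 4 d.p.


Wear rate = total wear / cumulative tonnage
Rate = 0.7 / 85
Rate = 0.0082 mm/MGT

0.0082


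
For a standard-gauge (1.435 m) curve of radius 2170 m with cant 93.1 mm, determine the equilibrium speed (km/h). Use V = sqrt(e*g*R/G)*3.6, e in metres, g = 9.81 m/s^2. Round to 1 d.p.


Convert cant: e = 93.1 mm = 0.0931 m
V_ms = sqrt(0.0931 * 9.81 * 2170 / 1.435)
V_ms = sqrt(1381.104439) = 37.1632 m/s
V = 37.1632 * 3.6 = 133.8 km/h

133.8


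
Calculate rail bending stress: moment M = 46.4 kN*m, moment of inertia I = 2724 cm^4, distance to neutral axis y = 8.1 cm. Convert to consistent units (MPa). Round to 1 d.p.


Convert units:
M = 46.4 kN*m = 46400000 N*mm
y = 8.1 cm = 81 mm
I = 2724 cm^4 = 27240000 mm^4
sigma = 46400000 * 81 / 27240000
sigma = 138.0 MPa

138.0


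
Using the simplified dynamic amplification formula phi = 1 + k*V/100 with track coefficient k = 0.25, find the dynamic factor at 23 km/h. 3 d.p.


phi = 1 + k * V / 100
phi = 1 + 0.25 * 23 / 100
phi = 1 + 0.0575
phi = 1.058

1.058


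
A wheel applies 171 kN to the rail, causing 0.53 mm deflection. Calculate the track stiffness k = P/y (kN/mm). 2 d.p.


Track stiffness k = P / y
k = 171 / 0.53
k = 322.64 kN/mm

322.64


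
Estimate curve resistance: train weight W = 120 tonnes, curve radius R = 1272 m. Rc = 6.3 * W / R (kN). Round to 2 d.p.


Rc = 6.3 * W / R
Rc = 6.3 * 120 / 1272
Rc = 756.0 / 1272
Rc = 0.59 kN

0.59


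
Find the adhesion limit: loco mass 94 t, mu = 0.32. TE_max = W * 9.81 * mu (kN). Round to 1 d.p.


TE_max = W * g * mu
TE_max = 94 * 9.81 * 0.32
TE_max = 922.14 * 0.32
TE_max = 295.1 kN

295.1


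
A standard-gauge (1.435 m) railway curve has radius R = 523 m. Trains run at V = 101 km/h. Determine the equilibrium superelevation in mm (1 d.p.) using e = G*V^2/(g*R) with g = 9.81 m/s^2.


Convert speed: V = 101 / 3.6 = 28.0556 m/s
Apply formula: e = 1.435 * 28.0556^2 / (9.81 * 523)
e = 1.435 * 787.1142 / 5130.63
e = 0.22015 m = 220.2 mm

220.2


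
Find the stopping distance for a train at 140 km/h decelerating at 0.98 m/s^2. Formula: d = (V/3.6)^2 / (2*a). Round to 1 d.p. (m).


Convert speed: V = 140 / 3.6 = 38.8889 m/s
V^2 = 1512.3457
d = 1512.3457 / (2 * 0.98)
d = 1512.3457 / 1.96
d = 771.6 m

771.6


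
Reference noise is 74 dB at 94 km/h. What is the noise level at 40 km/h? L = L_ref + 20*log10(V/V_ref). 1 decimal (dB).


V/V_ref = 40 / 94 = 0.425532
log10(0.425532) = -0.371068
20 * -0.371068 = -7.4214
L = 74 + -7.4214 = 66.6 dB

66.6


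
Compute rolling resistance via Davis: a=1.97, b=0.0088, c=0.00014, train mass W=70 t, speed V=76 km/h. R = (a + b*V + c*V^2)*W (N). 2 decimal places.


b*V = 0.0088 * 76 = 0.6688
c*V^2 = 0.00014 * 5776 = 0.80864
R_per_t = 1.97 + 0.6688 + 0.80864 = 3.44744 N/t
R_total = 3.44744 * 70 = 241.32 N

241.32


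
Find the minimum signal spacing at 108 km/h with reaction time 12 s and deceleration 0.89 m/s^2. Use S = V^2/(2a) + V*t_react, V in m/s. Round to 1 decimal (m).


V = 108 / 3.6 = 30.0 m/s
Braking distance = 30.0^2 / (2*0.89) = 505.618 m
Sighting distance = 30.0 * 12 = 360.0 m
S = 505.618 + 360.0 = 865.6 m

865.6


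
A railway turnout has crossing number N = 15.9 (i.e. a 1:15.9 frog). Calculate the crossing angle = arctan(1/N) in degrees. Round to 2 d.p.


1/N = 1/15.9 = 0.062893
angle = arctan(0.062893) = 0.06281 rad
angle = 0.06281 * 180/pi = 3.60 degrees

3.60


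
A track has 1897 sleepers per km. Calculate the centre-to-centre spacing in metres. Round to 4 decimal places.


Spacing = 1000 m / number of sleepers
Spacing = 1000 / 1897
Spacing = 0.5271 m

0.5271


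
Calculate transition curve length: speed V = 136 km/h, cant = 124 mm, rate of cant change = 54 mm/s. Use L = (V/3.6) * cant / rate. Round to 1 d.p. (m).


Convert speed: V = 136 / 3.6 = 37.7778 m/s
L = 37.7778 * 124 / 54
L = 4684.4444 / 54
L = 86.7 m

86.7


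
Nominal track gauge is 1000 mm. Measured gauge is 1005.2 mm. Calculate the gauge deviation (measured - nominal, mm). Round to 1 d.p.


Deviation = measured - nominal
Deviation = 1005.2 - 1000
Deviation = 5.2 mm

5.2


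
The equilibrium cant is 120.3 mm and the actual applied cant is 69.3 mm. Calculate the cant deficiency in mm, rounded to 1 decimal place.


Cant deficiency = equilibrium cant - actual cant
CD = 120.3 - 69.3
CD = 51.0 mm

51.0


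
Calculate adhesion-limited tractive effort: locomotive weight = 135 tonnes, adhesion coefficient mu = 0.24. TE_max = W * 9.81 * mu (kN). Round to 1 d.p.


TE_max = W * g * mu
TE_max = 135 * 9.81 * 0.24
TE_max = 1324.35 * 0.24
TE_max = 317.8 kN

317.8


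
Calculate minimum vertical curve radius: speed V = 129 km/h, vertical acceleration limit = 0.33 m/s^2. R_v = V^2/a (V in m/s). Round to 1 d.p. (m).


Convert speed: V = 129 / 3.6 = 35.8333 m/s
V^2 = 1284.0278 m^2/s^2
R_v = 1284.0278 / 0.33
R_v = 3891.0 m

3891.0


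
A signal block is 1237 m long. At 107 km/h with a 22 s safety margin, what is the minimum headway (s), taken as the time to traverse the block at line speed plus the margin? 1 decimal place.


V = 107 / 3.6 = 29.7222 m/s
Block traversal time = 1237 / 29.7222 = 41.6187 s
Headway = 41.6187 + 22
Headway = 63.6 s

63.6


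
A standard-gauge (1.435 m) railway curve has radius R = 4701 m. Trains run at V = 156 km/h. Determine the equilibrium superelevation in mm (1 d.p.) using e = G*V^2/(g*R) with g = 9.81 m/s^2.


Convert speed: V = 156 / 3.6 = 43.3333 m/s
Apply formula: e = 1.435 * 43.3333^2 / (9.81 * 4701)
e = 1.435 * 1877.7778 / 46116.81
e = 0.05843 m = 58.4 mm

58.4


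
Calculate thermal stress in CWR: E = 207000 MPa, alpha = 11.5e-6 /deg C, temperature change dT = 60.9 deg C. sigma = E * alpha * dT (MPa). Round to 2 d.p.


sigma = E * alpha * dT
sigma = 207000 * 11.5e-6 * 60.9
sigma = 2.3805 * 60.9
sigma = 144.97 MPa

144.97


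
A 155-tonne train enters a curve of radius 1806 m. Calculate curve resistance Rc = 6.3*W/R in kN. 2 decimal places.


Rc = 6.3 * W / R
Rc = 6.3 * 155 / 1806
Rc = 976.5 / 1806
Rc = 0.54 kN

0.54


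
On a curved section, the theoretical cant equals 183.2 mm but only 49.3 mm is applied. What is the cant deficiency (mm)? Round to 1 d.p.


Cant deficiency = equilibrium cant - actual cant
CD = 183.2 - 49.3
CD = 133.9 mm

133.9


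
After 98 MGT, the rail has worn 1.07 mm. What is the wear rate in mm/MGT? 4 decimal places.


Wear rate = total wear / cumulative tonnage
Rate = 1.07 / 98
Rate = 0.0109 mm/MGT

0.0109


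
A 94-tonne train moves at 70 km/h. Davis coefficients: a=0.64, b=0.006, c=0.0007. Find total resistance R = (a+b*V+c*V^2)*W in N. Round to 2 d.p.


b*V = 0.006 * 70 = 0.42
c*V^2 = 0.0007 * 4900 = 3.43
R_per_t = 0.64 + 0.42 + 3.43 = 4.49 N/t
R_total = 4.49 * 94 = 422.06 N

422.06


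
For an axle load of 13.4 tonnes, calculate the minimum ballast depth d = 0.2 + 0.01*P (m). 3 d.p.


d = 0.2 + 0.01 * 13.4
d = 0.2 + 0.134
d = 0.334 m

0.334


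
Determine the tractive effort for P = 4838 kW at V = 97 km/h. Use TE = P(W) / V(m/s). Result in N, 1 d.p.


Convert: P = 4838 kW = 4838000 W
V = 97 / 3.6 = 26.9444 m/s
TE = 4838000 / 26.9444
TE = 179554.6 N

179554.6


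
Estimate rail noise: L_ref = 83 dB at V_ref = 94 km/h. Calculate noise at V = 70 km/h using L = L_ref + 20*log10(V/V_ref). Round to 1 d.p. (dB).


V/V_ref = 70 / 94 = 0.744681
log10(0.744681) = -0.12803
20 * -0.12803 = -2.5606
L = 83 + -2.5606 = 80.4 dB

80.4


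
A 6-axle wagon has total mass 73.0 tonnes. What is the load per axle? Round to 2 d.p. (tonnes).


Load per axle = total weight / number of axles
Load = 73.0 / 6
Load = 12.17 tonnes

12.17


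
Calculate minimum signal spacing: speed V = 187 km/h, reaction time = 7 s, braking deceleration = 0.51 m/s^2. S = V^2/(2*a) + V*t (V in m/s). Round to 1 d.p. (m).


V = 187 / 3.6 = 51.9444 m/s
Braking distance = 51.9444^2 / (2*0.51) = 2645.3189 m
Sighting distance = 51.9444 * 7 = 363.6111 m
S = 2645.3189 + 363.6111 = 3008.9 m

3008.9


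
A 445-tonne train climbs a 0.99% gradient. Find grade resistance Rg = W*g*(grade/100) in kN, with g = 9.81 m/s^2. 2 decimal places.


Rg = W * 9.81 * grade / 100
Rg = 445 * 9.81 * 0.99 / 100
Rg = 4365.45 * 0.0099
Rg = 43.22 kN

43.22


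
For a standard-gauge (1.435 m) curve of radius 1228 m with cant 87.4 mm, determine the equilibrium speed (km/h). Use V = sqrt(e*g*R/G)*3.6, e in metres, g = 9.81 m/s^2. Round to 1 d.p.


Convert cant: e = 87.4 mm = 0.0874 m
V_ms = sqrt(0.0874 * 9.81 * 1228 / 1.435)
V_ms = sqrt(733.714169) = 27.0872 m/s
V = 27.0872 * 3.6 = 97.5 km/h

97.5


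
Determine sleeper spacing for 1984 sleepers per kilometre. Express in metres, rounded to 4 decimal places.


Spacing = 1000 m / number of sleepers
Spacing = 1000 / 1984
Spacing = 0.5040 m

0.5040


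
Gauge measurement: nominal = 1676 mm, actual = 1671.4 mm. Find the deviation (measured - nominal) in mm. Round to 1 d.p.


Deviation = measured - nominal
Deviation = 1671.4 - 1676
Deviation = -4.6 mm

-4.6


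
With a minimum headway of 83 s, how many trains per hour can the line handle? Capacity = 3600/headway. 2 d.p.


Capacity = 3600 / headway
Capacity = 3600 / 83
Capacity = 43.37 trains/hour

43.37


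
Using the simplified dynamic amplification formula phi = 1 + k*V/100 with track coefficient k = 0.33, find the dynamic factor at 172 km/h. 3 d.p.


phi = 1 + k * V / 100
phi = 1 + 0.33 * 172 / 100
phi = 1 + 0.5676
phi = 1.568

1.568


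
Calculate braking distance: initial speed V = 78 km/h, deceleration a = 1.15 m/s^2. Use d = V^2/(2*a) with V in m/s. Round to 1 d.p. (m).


Convert speed: V = 78 / 3.6 = 21.6667 m/s
V^2 = 469.4444
d = 469.4444 / (2 * 1.15)
d = 469.4444 / 2.3
d = 204.1 m

204.1


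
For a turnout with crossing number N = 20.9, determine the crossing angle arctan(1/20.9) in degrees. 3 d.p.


1/N = 1/20.9 = 0.047847
angle = arctan(0.047847) = 0.04781 rad
angle = 0.04781 * 180/pi = 2.739 degrees

2.739
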